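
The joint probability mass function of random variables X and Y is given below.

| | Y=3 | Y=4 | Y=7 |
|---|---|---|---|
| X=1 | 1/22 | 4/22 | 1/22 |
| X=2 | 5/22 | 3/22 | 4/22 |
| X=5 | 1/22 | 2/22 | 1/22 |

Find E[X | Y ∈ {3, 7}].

P(Y ∈ {3, 7}) = 13/22.
Σ X·P over the event = 1·(1/22) + 1·(1/22) + 2·(5/22) + 2·(4/22) + 5·(1/22) + 5·(1/22) = 15/11.
E[X | Y ∈ {3, 7}] = (15/11) / (13/22) = 30/13.

30/13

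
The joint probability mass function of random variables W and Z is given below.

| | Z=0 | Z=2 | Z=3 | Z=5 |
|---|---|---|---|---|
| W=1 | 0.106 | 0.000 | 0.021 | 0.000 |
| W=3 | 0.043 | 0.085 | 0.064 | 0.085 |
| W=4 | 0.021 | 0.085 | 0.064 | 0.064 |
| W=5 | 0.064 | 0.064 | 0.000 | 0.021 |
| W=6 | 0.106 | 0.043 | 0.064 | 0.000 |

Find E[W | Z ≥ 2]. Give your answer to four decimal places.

P(Z ≥ 2) = 0.660.
Summing W·P(W=x,Z=y) over the conditioning event gives 2.642.
E[W | Z ≥ 2] = (2.642) / (0.660) = 4.0030.

4.0030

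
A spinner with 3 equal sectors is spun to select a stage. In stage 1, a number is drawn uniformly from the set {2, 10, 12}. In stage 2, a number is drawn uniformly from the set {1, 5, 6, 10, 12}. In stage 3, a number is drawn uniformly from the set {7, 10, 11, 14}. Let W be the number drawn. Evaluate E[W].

253/30

E[W | stage 1] = (2+10+12)/3 = 8.
E[W | stage 2] = (1+5+6+10+12)/5 = 34/5.
E[W | stage 3] = (7+10+11+14)/4 = 21/2.
E[W] = (1/3)·(8) + (1/3)·(34/5) + (1/3)·(21/2) = 253/30.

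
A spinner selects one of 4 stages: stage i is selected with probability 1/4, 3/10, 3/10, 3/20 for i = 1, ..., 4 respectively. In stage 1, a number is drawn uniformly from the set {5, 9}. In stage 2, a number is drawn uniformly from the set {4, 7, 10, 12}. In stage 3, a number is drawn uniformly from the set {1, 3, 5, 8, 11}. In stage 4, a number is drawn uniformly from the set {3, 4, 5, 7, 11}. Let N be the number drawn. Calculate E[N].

E[N | stage 1] = (5+9)/2 = 7.
E[N | stage 2] = (4+7+10+12)/4 = 33/4.
E[N | stage 3] = (1+3+5+8+11)/5 = 28/5.
E[N | stage 4] = (3+4+5+7+11)/5 = 6.
By the law of total expectation,
E[N] = (1/4)·(7) + (3/10)·(33/4) + (3/10)·(28/5) + (3/20)·(6) = 1361/200.

1361/200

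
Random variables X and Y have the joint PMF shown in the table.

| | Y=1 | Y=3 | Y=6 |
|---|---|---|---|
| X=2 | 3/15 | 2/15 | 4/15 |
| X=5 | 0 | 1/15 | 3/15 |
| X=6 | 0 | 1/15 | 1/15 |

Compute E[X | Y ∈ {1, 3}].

3

P(Y ∈ {1, 3}) = 7/15.
Σ X·P over the event = 2·(3/15) + 2·(2/15) + 5·(1/15) + 6·(1/15) = 7/5.
E[X | Y ∈ {1, 3}] = (7/5) / (7/15) = 3.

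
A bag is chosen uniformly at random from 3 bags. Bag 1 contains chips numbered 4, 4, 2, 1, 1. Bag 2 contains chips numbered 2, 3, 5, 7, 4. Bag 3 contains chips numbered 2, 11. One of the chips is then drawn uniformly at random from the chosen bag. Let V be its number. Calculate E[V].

E[V | bag 1] = (4+4+2+1+1)/5 = 12/5.
E[V | bag 2] = (2+3+5+7+4)/5 = 21/5.
E[V | bag 3] = (2+11)/2 = 13/2.
E[V] = (1/3)·(12/5) + (1/3)·(21/5) + (1/3)·(13/2) = 131/30.

131/30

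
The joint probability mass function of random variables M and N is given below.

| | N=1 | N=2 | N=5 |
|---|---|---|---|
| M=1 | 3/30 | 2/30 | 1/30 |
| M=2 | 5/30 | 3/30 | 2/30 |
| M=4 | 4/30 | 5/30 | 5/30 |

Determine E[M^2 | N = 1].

29/4

P(N = 1) = 2/5.
Σ M^2·P over the event = 1·(3/30) + 4·(5/30) + 16·(4/30) = 29/10.
E[M^2 | N = 1] = (29/10) / (2/5) = 29/4.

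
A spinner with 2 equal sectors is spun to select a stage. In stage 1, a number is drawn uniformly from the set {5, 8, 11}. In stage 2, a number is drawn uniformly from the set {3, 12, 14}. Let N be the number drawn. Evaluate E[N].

E[N | stage 1] = (5+8+11)/3 = 8.
E[N | stage 2] = (3+12+14)/3 = 29/3.
E[N] = (1/2)·(8) + (1/2)·(29/3) = 53/6.

53/6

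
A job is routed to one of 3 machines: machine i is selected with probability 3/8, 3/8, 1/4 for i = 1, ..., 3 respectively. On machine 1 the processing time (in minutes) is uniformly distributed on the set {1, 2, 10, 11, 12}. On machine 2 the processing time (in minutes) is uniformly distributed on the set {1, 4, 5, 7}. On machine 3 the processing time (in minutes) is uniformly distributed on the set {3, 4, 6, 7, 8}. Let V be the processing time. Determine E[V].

E[V | machine 1] = (1+2+10+11+12)/5 = 36/5.
E[V | machine 2] = (1+4+5+7)/4 = 17/4.
E[V | machine 3] = (3+4+6+7+8)/5 = 28/5.
E[V] = (3/8)·(36/5) + (3/8)·(17/4) + (1/4)·(28/5) = 911/160.

911/160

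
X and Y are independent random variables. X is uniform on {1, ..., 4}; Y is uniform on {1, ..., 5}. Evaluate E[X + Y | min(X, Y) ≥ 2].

13/2

P(min(X, Y) ≥ 2) = 3/5.
Summing (X+Y)·P(x,y) over outcomes with min(X, Y) ≥ 2 gives 39/10.
E[X + Y | min(X, Y) ≥ 2] = (39/10) / (3/5) = 13/2.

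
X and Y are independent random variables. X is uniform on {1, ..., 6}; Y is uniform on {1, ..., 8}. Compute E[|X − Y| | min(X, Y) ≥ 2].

P(min(X, Y) ≥ 2) = 35/48.
Summing |X−Y|·P(x,y) over outcomes with min(X, Y) ≥ 2 gives 25/16.
E[|X − Y| | min(X, Y) ≥ 2] = (25/16) / (35/48) = 15/7.

15/7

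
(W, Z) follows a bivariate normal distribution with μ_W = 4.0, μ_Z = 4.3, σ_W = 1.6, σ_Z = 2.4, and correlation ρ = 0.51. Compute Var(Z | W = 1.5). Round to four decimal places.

4.2618

Var(Z | W=x) = (1 − ρ²)·σ_Z².
Var(Z | W=1.5) = (2.4)²·(1 − (0.51)²) = 5.76·0.7399 = 4.2618.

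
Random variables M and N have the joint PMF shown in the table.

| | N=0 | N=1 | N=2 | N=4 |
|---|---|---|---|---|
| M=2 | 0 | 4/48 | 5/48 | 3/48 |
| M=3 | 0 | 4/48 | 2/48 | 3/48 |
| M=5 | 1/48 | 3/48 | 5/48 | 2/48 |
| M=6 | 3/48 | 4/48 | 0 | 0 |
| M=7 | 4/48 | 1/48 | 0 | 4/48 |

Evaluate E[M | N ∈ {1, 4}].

P(N ∈ {1, 4}) = 7/12.
Summing M·P(M=x,N=y) over the conditioning event gives 119/48.
E[M | N ∈ {1, 4}] = (119/48) / (7/12) = 17/4.

17/4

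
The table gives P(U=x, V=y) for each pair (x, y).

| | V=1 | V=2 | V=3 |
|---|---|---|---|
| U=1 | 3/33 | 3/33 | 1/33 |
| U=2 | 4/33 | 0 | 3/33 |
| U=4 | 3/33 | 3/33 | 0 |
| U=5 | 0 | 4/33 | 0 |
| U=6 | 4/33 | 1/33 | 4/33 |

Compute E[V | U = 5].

P(U = 5) = 4/33.
Σ V·P over the event = 2·(4/33) = 8/33.
E[V | U = 5] = (8/33) / (4/33) = 2.

2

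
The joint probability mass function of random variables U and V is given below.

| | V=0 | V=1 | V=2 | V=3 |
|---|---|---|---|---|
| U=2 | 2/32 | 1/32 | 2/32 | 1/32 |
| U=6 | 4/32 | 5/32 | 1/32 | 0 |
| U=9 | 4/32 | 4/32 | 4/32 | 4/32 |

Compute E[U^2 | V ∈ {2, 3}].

P(V ∈ {2, 3}) = 3/8.
Σ U^2·P over the event = 4·(2/32) + 4·(1/32) + 36·(1/32) + 81·(4/32) + 81·(4/32) = 87/4.
E[U^2 | V ∈ {2, 3}] = (87/4) / (3/8) = 58.

58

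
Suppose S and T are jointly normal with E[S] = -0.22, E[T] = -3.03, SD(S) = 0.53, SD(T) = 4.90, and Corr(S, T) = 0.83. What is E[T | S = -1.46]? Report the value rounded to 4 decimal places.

E[T | S=x] = μ_T + ρ(σ_T/σ_S)(x − μ_S) for jointly normal variables.
E[T | S=-1.46] = -3.03 + (0.83)·(4.90/0.53)·(-1.46 − (-0.22)) = -3.03 + (7.67358)·(-1.24) = -12.5452.

-12.5452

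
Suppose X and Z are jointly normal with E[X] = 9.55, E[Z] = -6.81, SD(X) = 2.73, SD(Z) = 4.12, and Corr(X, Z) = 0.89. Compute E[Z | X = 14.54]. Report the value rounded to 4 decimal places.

-0.1077

For a bivariate normal, E[Z | X=x] = μ_Z + ρ·(σ_Z/σ_X)·(x − μ_X).
E[Z | X=14.54] = -6.81 + (0.89)·(4.12/2.73)·(14.54 − (9.55)) = -6.81 + (1.34315)·(4.99) = -0.1077.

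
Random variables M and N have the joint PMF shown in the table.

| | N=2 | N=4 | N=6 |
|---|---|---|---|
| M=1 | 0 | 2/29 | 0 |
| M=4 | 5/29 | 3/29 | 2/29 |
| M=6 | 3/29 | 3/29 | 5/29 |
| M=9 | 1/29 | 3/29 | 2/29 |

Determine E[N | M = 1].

P(M = 1) = 2/29.
Σ N·P over the event = 4·(2/29) = 8/29.
E[N | M = 1] = (8/29) / (2/29) = 4.

4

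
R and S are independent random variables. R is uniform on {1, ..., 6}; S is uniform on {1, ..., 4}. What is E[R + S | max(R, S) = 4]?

44/7

Outcomes with max(R, S) = 4: (1,4), (2,4), (3,4), (4,1), (4,2), (4,3), (4,4), each with probability 1/24.
E[R + S | max(R, S) = 4] = (5 + 6 + 7 + 5 + 6 + 7 + 8) / 7 = 44/7.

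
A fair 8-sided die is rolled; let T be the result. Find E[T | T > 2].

11/2

Given T > 2, T is equally likely to be any of {3, 4, 5, 6, 7, 8}.
E[T | T > 2] = (3 + 4 + 5 + 6 + 7 + 8) / 6 = 11/2.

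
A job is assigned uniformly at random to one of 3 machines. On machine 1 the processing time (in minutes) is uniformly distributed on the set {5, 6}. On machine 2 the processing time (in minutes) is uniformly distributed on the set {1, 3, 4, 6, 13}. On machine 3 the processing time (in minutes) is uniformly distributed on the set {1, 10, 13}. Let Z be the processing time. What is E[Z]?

E[Z | machine 1] = (5+6)/2 = 11/2.
E[Z | machine 2] = (1+3+4+6+13)/5 = 27/5.
E[Z | machine 3] = (1+10+13)/3 = 8.
By the law of total expectation,
E[Z] = (1/3)·(11/2) + (1/3)·(27/5) + (1/3)·(8) = 63/10.

63/10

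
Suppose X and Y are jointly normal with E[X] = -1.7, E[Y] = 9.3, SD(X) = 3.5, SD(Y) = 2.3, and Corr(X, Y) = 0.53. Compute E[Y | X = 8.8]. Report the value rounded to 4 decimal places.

12.9570

E[Y | X=x] = μ_Y + ρ(σ_Y/σ_X)(x − μ_X) for jointly normal variables.
E[Y | X=8.8] = 9.3 + (0.53)·(2.3/3.5)·(8.8 − (-1.7)) = 9.3 + (0.34829)·(10.5) = 12.9570.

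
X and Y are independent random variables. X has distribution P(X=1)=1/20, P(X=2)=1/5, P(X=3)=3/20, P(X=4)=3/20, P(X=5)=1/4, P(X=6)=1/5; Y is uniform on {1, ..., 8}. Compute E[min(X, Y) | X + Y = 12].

61/12

P(X + Y = 12) = 3/40.
Summing min(X,Y)·P(x,y) over outcomes with X + Y = 12 gives 61/160.
E[min(X, Y) | X + Y = 12] = (61/160) / (3/40) = 61/12.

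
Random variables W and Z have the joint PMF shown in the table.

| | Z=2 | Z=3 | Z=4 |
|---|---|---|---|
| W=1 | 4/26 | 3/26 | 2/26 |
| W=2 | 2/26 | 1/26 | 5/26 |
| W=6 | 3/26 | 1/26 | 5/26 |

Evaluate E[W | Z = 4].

7/2

P(Z = 4) = 6/13.
Σ W·P over the event = 1·(2/26) + 2·(5/26) + 6·(5/26) = 21/13.
E[W | Z = 4] = (21/13) / (6/13) = 7/2.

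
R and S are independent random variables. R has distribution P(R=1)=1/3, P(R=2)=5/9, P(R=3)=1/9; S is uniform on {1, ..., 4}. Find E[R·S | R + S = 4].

32/9

P(R + S = 4) = 1/4.
Summing RS·P(x,y) over outcomes with R + S = 4 gives 8/9.
E[R·S | R + S = 4] = (8/9) / (1/4) = 32/9.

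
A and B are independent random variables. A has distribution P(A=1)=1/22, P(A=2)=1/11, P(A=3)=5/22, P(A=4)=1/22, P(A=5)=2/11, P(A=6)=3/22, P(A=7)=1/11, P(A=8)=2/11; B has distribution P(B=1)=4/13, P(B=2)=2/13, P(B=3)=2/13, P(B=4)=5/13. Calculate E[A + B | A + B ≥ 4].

1057/136

P(A + B ≥ 4) = 136/143.
Summing (A+B)·P(x,y) over outcomes with A + B ≥ 4 gives 1057/143.
E[A + B | A + B ≥ 4] = (1057/143) / (136/143) = 1057/136.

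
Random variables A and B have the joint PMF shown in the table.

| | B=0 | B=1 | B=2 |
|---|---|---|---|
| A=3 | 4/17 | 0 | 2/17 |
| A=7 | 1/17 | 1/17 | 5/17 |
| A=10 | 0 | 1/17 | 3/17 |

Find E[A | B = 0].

P(B = 0) = 5/17.
Σ A·P over the event = 3·(4/17) + 7·(1/17) = 19/17.
E[A | B = 0] = (19/17) / (5/17) = 19/5.

19/5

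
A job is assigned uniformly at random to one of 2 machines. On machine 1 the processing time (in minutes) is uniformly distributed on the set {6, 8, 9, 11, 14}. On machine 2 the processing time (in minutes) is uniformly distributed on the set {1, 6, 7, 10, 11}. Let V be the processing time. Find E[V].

83/10

E[V | machine 1] = (6+8+9+11+14)/5 = 48/5.
E[V | machine 2] = (1+6+7+10+11)/5 = 7.
E[V] = (1/2)·(48/5) + (1/2)·(7) = 83/10.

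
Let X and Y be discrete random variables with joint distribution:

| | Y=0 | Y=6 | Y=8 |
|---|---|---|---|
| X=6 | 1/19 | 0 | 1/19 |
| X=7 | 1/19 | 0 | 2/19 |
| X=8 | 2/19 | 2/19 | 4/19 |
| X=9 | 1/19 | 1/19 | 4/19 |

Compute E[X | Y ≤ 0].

P(Y ≤ 0) = 5/19.
Σ X·P over the event = 6·(1/19) + 7·(1/19) + 8·(2/19) + 9·(1/19) = 2.
E[X | Y ≤ 0] = (2) / (5/19) = 38/5.

38/5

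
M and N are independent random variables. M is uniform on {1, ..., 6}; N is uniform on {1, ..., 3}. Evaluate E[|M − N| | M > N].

P(M > N) = 2/3.
Summing |M−N|·P(x,y) over outcomes with M > N gives 31/18.
E[|M − N| | M > N] = (31/18) / (2/3) = 31/12.

31/12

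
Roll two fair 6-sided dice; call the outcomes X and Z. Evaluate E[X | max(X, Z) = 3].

Outcomes with max(X, Z) = 3: (1,3), (2,3), (3,1), (3,2), (3,3), each with probability 1/36.
E[X | max(X, Z) = 3] = (1 + 2 + 3 + 3 + 3) / 5 = 12/5.

12/5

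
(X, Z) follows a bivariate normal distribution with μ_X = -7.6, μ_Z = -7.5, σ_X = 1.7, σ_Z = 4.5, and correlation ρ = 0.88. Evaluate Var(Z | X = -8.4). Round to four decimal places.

The conditional variance in a bivariate normal is σ_Z²(1 − ρ²), independent of x.
Var(Z | X=-8.4) = (4.5)²·(1 − (0.88)²) = 20.25·0.2256 = 4.5684.

4.5684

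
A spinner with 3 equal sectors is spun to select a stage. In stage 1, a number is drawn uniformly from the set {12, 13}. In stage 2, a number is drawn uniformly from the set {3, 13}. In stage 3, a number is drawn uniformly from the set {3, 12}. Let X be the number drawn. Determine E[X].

E[X | stage 1] = (12+13)/2 = 25/2.
E[X | stage 2] = (3+13)/2 = 8.
E[X | stage 3] = (3+12)/2 = 15/2.
By the law of total expectation,
E[X] = (1/3)·(25/2) + (1/3)·(8) + (1/3)·(15/2) = 28/3.

28/3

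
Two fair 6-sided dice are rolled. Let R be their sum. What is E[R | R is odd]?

7

P(R is odd) = 1/2.
Σ over the event: 3·1/18 + 5·1/9 + 7·1/6 + 9·1/9 + 11·1/18 = 7/2.
E[R | R is odd] = (7/2) / (1/2) = 7.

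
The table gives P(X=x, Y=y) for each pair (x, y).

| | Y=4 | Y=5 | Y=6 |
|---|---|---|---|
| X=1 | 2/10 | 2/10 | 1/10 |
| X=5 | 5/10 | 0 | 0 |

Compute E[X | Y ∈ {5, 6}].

1

P(Y ∈ {5, 6}) = 3/10.
Σ X·P over the event = 1·(2/10) + 1·(1/10) = 3/10.
E[X | Y ∈ {5, 6}] = (3/10) / (3/10) = 1.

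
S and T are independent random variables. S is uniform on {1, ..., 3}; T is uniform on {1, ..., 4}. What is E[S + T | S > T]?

4

Outcomes with S > T: (2,1), (3,1), (3,2), each with probability 1/12.
E[S + T | S > T] = (3 + 4 + 5) / 3 = 4.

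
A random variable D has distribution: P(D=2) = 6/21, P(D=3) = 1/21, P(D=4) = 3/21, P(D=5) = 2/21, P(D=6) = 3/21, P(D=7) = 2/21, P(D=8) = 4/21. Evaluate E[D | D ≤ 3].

P(D ≤ 3) = 1/3.
Σ over the event: 2·2/7 + 3·1/21 = 5/7.
E[D | D ≤ 3] = (5/7) / (1/3) = 15/7.

15/7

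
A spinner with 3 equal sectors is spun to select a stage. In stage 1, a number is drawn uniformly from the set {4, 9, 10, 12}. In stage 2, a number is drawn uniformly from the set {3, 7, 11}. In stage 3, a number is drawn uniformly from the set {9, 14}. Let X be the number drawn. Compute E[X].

109/12

E[X | stage 1] = (4+9+10+12)/4 = 35/4.
E[X | stage 2] = (3+7+11)/3 = 7.
E[X | stage 3] = (9+14)/2 = 23/2.
By the law of total expectation,
E[X] = (1/3)·(35/4) + (1/3)·(7) + (1/3)·(23/2) = 109/12.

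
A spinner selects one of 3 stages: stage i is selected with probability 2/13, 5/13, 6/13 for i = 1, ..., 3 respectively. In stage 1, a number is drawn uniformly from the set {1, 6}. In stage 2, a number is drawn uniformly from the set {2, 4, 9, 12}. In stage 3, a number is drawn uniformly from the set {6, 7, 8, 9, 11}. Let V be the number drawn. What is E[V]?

E[V | stage 1] = (1+6)/2 = 7/2.
E[V | stage 2] = (2+4+9+12)/4 = 27/4.
E[V | stage 3] = (6+7+8+9+11)/5 = 41/5.
By the law of total expectation,
E[V] = (2/13)·(7/2) + (5/13)·(27/4) + (6/13)·(41/5) = 1799/260.

1799/260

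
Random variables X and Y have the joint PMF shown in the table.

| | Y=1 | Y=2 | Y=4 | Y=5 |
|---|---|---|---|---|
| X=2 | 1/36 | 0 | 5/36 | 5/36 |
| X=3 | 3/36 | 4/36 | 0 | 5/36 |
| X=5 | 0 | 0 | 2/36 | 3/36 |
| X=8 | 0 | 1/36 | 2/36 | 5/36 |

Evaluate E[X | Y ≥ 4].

P(Y ≥ 4) = 3/4.
Σ X·P over the event = 2·(5/36) + 2·(5/36) + 3·(5/36) + 5·(2/36) + 5·(3/36) + 8·(2/36) + 8·(5/36) = 29/9.
E[X | Y ≥ 4] = (29/9) / (3/4) = 116/27.

116/27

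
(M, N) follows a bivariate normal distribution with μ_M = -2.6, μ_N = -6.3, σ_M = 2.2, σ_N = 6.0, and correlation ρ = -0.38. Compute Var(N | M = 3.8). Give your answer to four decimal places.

For a bivariate normal, Var(N | M=x) = σ_N²(1 − ρ²).
Var(N | M=3.8) = (6.0)²·(1 − (-0.38)²) = 36·0.8556 = 30.8016.

30.8016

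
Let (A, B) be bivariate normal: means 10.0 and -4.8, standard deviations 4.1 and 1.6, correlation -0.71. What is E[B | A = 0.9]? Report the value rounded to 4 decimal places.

-2.2786

For a bivariate normal, E[B | A=x] = μ_B + ρ·(σ_B/σ_A)·(x − μ_A).
E[B | A=0.9] = -4.8 + (-0.71)·(1.6/4.1)·(0.9 − (10.0)) = -4.8 + (-0.277073)·(-9.1) = -2.2786.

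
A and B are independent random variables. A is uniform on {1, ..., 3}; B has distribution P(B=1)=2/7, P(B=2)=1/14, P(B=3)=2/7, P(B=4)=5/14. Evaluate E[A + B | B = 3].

5

P(B = 3) = 2/7.
Summing (A+B)·P(x,y) over outcomes with B = 3 gives 10/7.
E[A + B | B = 3] = (10/7) / (2/7) = 5.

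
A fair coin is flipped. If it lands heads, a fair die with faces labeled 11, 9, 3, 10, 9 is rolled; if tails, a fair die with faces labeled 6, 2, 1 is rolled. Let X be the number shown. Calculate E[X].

57/10

E[X | heads] = (11+9+3+10+9)/5 = 42/5.
E[X | tails] = (6+2+1)/3 = 3.
E[X] = (1/2)·(42/5) + (1/2)·(3) = 57/10.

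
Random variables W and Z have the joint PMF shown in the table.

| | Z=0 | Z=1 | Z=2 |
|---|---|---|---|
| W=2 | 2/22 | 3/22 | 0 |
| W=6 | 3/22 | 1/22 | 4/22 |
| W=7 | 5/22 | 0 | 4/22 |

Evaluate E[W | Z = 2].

13/2

P(Z = 2) = 4/11.
Summing W·P(W=x,Z=y) over the conditioning event gives 26/11.
E[W | Z = 2] = (26/11) / (4/11) = 13/2.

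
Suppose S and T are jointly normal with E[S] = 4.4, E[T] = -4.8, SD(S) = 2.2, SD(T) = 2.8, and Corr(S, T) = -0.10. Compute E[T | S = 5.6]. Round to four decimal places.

The regression of T on S has slope ρ·σ_T/σ_S and passes through (μ_S, μ_T).
E[T | S=5.6] = -4.8 + (-0.10)·(2.8/2.2)·(5.6 − (4.4)) = -4.8 + (-0.12727)·(1.2) = -4.9527.

-4.9527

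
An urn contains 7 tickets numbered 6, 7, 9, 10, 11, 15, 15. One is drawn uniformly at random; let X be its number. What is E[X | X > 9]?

51/4

P(X > 9) = 4/7.
Σ over the event: 10·1/7 + 11·1/7 + 15·2/7 = 51/7.
E[X | X > 9] = (51/7) / (4/7) = 51/4.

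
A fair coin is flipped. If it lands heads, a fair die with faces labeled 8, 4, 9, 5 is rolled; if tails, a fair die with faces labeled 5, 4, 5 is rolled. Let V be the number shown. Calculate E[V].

E[V | heads] = (8+4+9+5)/4 = 13/2.
E[V | tails] = (5+4+5)/3 = 14/3.
By the law of total expectation,
E[V] = (1/2)·(13/2) + (1/2)·(14/3) = 67/12.

67/12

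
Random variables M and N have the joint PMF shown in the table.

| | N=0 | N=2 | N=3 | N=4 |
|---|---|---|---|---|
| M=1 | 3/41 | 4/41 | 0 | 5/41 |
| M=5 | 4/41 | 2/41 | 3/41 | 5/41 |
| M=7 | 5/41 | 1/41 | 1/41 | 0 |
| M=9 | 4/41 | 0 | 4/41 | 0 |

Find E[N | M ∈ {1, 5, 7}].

P(M ∈ {1, 5, 7}) = 33/41.
Summing N·P(M=x,N=y) over the conditioning event gives 66/41.
E[N | M ∈ {1, 5, 7}] = (66/41) / (33/41) = 2.

2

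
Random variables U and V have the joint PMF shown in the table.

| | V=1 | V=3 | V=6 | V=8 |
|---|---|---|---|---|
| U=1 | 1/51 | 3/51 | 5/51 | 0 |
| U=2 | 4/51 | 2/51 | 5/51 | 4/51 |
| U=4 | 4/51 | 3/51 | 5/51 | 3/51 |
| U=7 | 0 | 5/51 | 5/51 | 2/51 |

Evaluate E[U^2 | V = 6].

P(V = 6) = 20/51.
Σ U^2·P over the event = 1·(5/51) + 4·(5/51) + 16·(5/51) + 49·(5/51) = 350/51.
E[U^2 | V = 6] = (350/51) / (20/51) = 35/2.

35/2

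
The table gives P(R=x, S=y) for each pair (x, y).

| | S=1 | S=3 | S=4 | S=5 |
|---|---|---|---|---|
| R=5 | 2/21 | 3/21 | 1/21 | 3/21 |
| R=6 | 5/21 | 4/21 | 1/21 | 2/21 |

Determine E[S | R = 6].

31/12

P(R = 6) = 4/7.
Σ S·P over the event = 1·(5/21) + 3·(4/21) + 4·(1/21) + 5·(2/21) = 31/21.
E[S | R = 6] = (31/21) / (4/7) = 31/12.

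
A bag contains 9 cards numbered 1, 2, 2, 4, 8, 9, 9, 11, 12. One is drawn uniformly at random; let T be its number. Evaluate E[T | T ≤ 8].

P(T ≤ 8) = 5/9.
Σ over the event: 1·1/9 + 2·2/9 + 4·1/9 + 8·1/9 = 17/9.
E[T | T ≤ 8] = (17/9) / (5/9) = 17/5.

17/5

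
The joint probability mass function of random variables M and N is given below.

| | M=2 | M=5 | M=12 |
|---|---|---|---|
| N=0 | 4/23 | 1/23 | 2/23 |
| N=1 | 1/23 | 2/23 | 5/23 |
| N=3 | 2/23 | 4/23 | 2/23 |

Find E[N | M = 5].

P(M = 5) = 7/23.
Σ N·P over the event = 0·(1/23) + 1·(2/23) + 3·(4/23) = 14/23.
E[N | M = 5] = (14/23) / (7/23) = 2.

2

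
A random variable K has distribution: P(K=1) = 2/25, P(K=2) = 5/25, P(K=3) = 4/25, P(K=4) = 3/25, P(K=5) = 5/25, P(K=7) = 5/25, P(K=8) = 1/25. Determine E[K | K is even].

P(K is even) = 9/25.
Σ over the event: 2·1/5 + 4·3/25 + 8·1/25 = 6/5.
E[K | K is even] = (6/5) / (9/25) = 10/3.

10/3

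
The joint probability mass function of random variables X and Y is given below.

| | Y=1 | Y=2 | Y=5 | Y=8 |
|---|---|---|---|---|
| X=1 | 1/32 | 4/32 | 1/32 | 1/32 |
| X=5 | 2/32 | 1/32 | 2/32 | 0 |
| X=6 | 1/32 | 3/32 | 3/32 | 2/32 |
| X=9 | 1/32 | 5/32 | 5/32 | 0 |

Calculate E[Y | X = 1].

22/7

P(X = 1) = 7/32.
Summing Y·P(X=x,Y=y) over the conditioning event gives 11/16.
E[Y | X = 1] = (11/16) / (7/32) = 22/7.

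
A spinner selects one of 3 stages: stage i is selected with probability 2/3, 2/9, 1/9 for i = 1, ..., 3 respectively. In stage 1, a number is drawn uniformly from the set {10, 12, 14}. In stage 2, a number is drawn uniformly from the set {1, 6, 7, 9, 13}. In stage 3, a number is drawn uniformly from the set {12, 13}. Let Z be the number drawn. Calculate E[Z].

989/90

E[Z | stage 1] = (10+12+14)/3 = 12.
E[Z | stage 2] = (1+6+7+9+13)/5 = 36/5.
E[Z | stage 3] = (12+13)/2 = 25/2.
By the law of total expectation,
E[Z] = (2/3)·(12) + (2/9)·(36/5) + (1/9)·(25/2) = 989/90.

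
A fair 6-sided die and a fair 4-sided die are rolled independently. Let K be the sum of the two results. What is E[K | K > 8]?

28/3

P(K > 8) = 1/8.
Σ over the event: 9·1/12 + 10·1/24 = 7/6.
E[K | K > 8] = (7/6) / (1/8) = 28/3.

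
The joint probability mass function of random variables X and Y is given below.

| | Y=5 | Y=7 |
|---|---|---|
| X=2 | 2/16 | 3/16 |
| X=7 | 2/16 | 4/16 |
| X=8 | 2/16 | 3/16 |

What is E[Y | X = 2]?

31/5

P(X = 2) = 5/16.
Summing Y·P(X=x,Y=y) over the conditioning event gives 31/16.
E[Y | X = 2] = (31/16) / (5/16) = 31/5.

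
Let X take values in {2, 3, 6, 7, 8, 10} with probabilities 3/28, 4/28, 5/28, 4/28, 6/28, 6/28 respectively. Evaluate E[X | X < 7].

P(X < 7) = 3/7.
Σ over the event: 2·3/28 + 3·1/7 + 6·5/28 = 12/7.
E[X | X < 7] = (12/7) / (3/7) = 4.

4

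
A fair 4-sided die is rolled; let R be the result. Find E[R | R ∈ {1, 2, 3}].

P(R ∈ {1, 2, 3}) = 3/4.
Σ over the event: 1·1/4 + 2·1/4 + 3·1/4 = 3/2.
E[R | R ∈ {1, 2, 3}] = (3/2) / (3/4) = 2.

2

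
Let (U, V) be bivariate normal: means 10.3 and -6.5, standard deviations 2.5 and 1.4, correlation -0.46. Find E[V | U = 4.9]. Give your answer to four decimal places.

For a bivariate normal, E[V | U=x] = μ_V + ρ·(σ_V/σ_U)·(x − μ_U).
E[V | U=4.9] = -6.5 + (-0.46)·(1.4/2.5)·(4.9 − (10.3)) = -6.5 + (-0.2576)·(-5.4) = -5.1090.

-5.1090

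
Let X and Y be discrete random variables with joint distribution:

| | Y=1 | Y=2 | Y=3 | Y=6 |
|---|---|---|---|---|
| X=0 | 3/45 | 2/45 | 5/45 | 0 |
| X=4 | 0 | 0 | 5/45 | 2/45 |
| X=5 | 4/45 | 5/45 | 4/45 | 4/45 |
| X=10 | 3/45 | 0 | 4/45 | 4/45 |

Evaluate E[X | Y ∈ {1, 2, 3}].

31/7

P(Y ∈ {1, 2, 3}) = 7/9.
Summing X·P(X=x,Y=y) over the conditioning event gives 31/9.
E[X | Y ∈ {1, 2, 3}] = (31/9) / (7/9) = 31/7.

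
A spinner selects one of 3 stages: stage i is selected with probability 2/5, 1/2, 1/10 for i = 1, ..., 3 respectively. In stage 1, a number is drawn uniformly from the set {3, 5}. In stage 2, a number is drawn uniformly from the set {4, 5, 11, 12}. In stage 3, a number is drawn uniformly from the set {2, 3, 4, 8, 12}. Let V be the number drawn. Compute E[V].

E[V | stage 1] = (3+5)/2 = 4.
E[V | stage 2] = (4+5+11+12)/4 = 8.
E[V | stage 3] = (2+3+4+8+12)/5 = 29/5.
By the law of total expectation,
E[V] = (2/5)·(4) + (1/2)·(8) + (1/10)·(29/5) = 309/50.

309/50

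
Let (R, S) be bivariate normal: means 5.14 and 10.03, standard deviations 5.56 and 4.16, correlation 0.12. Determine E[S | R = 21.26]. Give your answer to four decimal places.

The regression of S on R has slope ρ·σ_S/σ_R and passes through (μ_R, μ_S).
E[S | R=21.26] = 10.03 + (0.12)·(4.16/5.56)·(21.26 − (5.14)) = 10.03 + (0.089784)·(16.12) = 11.4773.

11.4773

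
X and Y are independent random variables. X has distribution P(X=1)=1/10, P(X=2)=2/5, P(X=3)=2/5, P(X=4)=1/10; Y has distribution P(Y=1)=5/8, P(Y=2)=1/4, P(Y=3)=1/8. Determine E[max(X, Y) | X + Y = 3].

2

P(X + Y = 3) = 11/40.
Summing max(X,Y)·P(x,y) over outcomes with X + Y = 3 gives 11/20.
E[max(X, Y) | X + Y = 3] = (11/20) / (11/40) = 2.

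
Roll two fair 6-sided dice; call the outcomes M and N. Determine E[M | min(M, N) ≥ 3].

9/2

P(min(M, N) ≥ 3) = 4/9.
Summing M·P(x,y) over outcomes with min(M, N) ≥ 3 gives 2.
E[M | min(M, N) ≥ 3] = (2) / (4/9) = 9/2.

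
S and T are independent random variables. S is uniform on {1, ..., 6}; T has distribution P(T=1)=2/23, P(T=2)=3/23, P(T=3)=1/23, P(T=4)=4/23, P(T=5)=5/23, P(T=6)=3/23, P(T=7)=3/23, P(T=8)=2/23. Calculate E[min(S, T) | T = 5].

10/3

P(T = 5) = 5/23.
Summing min(S,T)·P(x,y) over outcomes with T = 5 gives 50/69.
E[min(S, T) | T = 5] = (50/69) / (5/23) = 10/3.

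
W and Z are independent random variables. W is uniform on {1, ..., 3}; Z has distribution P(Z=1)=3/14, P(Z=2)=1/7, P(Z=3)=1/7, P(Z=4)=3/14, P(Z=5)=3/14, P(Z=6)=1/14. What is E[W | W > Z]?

P(W > Z) = 4/21.
Summing W·P(x,y) over outcomes with W > Z gives 1/2.
E[W | W > Z] = (1/2) / (4/21) = 21/8.

21/8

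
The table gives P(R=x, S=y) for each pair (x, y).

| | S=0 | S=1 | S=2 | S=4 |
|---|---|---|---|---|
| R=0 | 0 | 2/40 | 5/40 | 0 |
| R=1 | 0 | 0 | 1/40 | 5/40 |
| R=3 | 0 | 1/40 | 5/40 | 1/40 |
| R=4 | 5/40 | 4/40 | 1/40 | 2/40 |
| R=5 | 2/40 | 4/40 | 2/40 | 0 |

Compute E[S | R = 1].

11/3

P(R = 1) = 3/20.
Σ S·P over the event = 2·(1/40) + 4·(5/40) = 11/20.
E[S | R = 1] = (11/20) / (3/20) = 11/3.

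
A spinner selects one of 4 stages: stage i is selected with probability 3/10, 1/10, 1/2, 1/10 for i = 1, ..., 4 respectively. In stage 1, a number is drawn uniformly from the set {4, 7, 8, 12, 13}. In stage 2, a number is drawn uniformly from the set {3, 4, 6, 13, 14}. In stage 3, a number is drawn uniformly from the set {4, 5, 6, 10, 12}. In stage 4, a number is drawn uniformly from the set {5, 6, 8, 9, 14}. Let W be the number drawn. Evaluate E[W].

399/50

E[W | stage 1] = (4+7+8+12+13)/5 = 44/5.
E[W | stage 2] = (3+4+6+13+14)/5 = 8.
E[W | stage 3] = (4+5+6+10+12)/5 = 37/5.
E[W | stage 4] = (5+6+8+9+14)/5 = 42/5.
By the law of total expectation,
E[W] = (3/10)·(44/5) + (1/10)·(8) + (1/2)·(37/5) + (1/10)·(42/5) = 399/50.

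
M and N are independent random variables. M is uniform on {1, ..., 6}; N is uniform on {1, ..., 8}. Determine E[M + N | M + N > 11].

38/3

Outcomes with M + N > 11: (4,8), (5,7), (5,8), (6,6), (6,7), (6,8), each with probability 1/48.
E[M + N | M + N > 11] = (12 + 12 + 13 + 12 + 13 + 14) / 6 = 38/3.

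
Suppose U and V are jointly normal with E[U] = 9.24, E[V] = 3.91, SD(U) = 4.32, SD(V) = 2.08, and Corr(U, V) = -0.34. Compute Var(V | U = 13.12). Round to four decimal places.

3.8263

Var(V | U=x) = (1 − ρ²)·σ_V².
Var(V | U=13.12) = (2.08)²·(1 − (-0.34)²) = 4.3264·0.8844 = 3.8263.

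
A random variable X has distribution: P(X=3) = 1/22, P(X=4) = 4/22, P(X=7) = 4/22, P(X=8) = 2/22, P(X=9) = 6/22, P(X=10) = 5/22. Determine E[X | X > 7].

120/13

P(X > 7) = 13/22.
Σ over the event: 8·1/11 + 9·3/11 + 10·5/22 = 60/11.
E[X | X > 7] = (60/11) / (13/22) = 120/13.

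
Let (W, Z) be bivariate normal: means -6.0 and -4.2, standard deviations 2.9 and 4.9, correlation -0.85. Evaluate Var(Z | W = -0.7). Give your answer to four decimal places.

The conditional variance in a bivariate normal is σ_Z²(1 − ρ²), independent of x.
Var(Z | W=-0.7) = (4.9)²·(1 − (-0.85)²) = 24.01·0.2775 = 6.6628.

6.6628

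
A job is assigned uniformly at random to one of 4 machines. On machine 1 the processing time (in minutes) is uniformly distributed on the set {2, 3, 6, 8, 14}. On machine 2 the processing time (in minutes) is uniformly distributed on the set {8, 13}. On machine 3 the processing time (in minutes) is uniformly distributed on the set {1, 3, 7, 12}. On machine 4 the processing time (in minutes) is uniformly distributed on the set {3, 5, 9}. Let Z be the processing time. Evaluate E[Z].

1711/240

E[Z | machine 1] = (2+3+6+8+14)/5 = 33/5.
E[Z | machine 2] = (8+13)/2 = 21/2.
E[Z | machine 3] = (1+3+7+12)/4 = 23/4.
E[Z | machine 4] = (3+5+9)/3 = 17/3.
E[Z] = (1/4)·(33/5) + (1/4)·(21/2) + (1/4)·(23/4) + (1/4)·(17/3) = 1711/240.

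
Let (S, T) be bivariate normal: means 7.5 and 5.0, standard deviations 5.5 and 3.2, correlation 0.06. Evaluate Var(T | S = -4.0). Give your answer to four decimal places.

The conditional variance in a bivariate normal is σ_T²(1 − ρ²), independent of x.
Var(T | S=-4.0) = (3.2)²·(1 − (0.06)²) = 10.24·0.9964 = 10.2031.

10.2031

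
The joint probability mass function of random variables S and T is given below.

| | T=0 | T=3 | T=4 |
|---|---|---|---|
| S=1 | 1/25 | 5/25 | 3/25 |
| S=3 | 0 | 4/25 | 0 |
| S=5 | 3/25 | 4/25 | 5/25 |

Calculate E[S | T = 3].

P(T = 3) = 13/25.
Σ S·P over the event = 1·(5/25) + 3·(4/25) + 5·(4/25) = 37/25.
E[S | T = 3] = (37/25) / (13/25) = 37/13.

37/13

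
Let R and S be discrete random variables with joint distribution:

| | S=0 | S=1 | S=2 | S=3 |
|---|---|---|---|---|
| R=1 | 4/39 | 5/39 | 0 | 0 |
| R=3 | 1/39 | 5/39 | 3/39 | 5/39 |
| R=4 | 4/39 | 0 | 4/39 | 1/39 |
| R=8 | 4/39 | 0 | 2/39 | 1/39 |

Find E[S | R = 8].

P(R = 8) = 7/39.
Σ S·P over the event = 0·(4/39) + 2·(2/39) + 3·(1/39) = 7/39.
E[S | R = 8] = (7/39) / (7/39) = 1.

1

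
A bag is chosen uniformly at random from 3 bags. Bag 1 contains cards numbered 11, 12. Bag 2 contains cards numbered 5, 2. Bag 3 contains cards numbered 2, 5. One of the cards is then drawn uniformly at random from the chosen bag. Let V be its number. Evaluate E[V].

37/6

E[V | bag 1] = (11+12)/2 = 23/2.
E[V | bag 2] = (5+2)/2 = 7/2.
E[V | bag 3] = (2+5)/2 = 7/2.
By the law of total expectation,
E[V] = (1/3)·(23/2) + (1/3)·(7/2) + (1/3)·(7/2) = 37/6.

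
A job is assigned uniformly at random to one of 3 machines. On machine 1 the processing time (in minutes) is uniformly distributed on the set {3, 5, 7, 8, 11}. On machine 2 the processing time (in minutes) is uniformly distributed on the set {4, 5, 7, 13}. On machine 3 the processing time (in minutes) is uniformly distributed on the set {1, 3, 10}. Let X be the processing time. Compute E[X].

E[X | machine 1] = (3+5+7+8+11)/5 = 34/5.
E[X | machine 2] = (4+5+7+13)/4 = 29/4.
E[X | machine 3] = (1+3+10)/3 = 14/3.
E[X] = (1/3)·(34/5) + (1/3)·(29/4) + (1/3)·(14/3) = 1123/180.

1123/180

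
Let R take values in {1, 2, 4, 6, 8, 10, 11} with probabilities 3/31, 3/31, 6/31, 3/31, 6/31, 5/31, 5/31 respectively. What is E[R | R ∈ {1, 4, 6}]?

P(R ∈ {1, 4, 6}) = 12/31.
Σ over the event: 1·3/31 + 4·6/31 + 6·3/31 = 45/31.
E[R | R ∈ {1, 4, 6}] = (45/31) / (12/31) = 15/4.

15/4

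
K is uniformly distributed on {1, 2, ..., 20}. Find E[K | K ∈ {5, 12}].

P(K ∈ {5, 12}) = 1/10.
Σ over the event: 5·1/20 + 12·1/20 = 17/20.
E[K | K ∈ {5, 12}] = (17/20) / (1/10) = 17/2.

17/2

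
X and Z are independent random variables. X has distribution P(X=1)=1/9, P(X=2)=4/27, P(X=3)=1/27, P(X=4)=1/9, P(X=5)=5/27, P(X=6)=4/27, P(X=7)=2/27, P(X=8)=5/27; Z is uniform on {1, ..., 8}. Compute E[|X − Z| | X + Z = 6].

P(X + Z = 6) = 2/27.
Summing |X−Z|·P(x,y) over outcomes with X + Z = 6 gives 23/108.
E[|X − Z| | X + Z = 6] = (23/108) / (2/27) = 23/8.

23/8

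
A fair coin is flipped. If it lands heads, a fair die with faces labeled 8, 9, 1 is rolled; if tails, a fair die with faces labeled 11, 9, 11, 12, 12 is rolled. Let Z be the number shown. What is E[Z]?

E[Z | heads] = (8+9+1)/3 = 6.
E[Z | tails] = (11+9+11+12+12)/5 = 11.
By the law of total expectation,
E[Z] = (1/2)·(6) + (1/2)·(11) = 17/2.

17/2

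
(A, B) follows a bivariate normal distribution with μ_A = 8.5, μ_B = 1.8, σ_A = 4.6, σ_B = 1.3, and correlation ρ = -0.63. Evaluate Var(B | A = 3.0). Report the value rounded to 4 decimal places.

1.0192

Var(B | A=x) = (1 − ρ²)·σ_B².
Var(B | A=3.0) = (1.3)²·(1 − (-0.63)²) = 1.69·0.6031 = 1.0192.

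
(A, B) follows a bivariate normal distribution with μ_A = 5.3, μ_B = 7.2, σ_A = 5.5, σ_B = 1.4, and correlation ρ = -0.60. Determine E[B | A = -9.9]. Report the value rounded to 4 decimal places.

9.5215

The regression of B on A has slope ρ·σ_B/σ_A and passes through (μ_A, μ_B).
E[B | A=-9.9] = 7.2 + (-0.60)·(1.4/5.5)·(-9.9 − (5.3)) = 7.2 + (-0.15273)·(-15.2) = 9.5215.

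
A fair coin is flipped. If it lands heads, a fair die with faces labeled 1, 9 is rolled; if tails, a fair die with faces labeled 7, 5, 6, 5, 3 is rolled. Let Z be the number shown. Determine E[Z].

E[Z | heads] = (1+9)/2 = 5.
E[Z | tails] = (7+5+6+5+3)/5 = 26/5.
E[Z] = (1/2)·(5) + (1/2)·(26/5) = 51/10.

51/10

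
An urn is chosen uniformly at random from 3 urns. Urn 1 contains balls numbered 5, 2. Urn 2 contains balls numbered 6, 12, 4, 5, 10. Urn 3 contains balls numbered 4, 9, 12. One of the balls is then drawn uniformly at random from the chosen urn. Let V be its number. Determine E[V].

E[V | urn 1] = (5+2)/2 = 7/2.
E[V | urn 2] = (6+12+4+5+10)/5 = 37/5.
E[V | urn 3] = (4+9+12)/3 = 25/3.
By the law of total expectation,
E[V] = (1/3)·(7/2) + (1/3)·(37/5) + (1/3)·(25/3) = 577/90.

577/90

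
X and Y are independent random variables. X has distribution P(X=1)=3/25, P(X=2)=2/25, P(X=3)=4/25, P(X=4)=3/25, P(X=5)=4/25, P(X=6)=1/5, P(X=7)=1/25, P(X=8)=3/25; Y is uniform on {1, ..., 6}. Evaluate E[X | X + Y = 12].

P(X + Y = 12) = 3/50.
Summing X·P(x,y) over outcomes with X + Y = 12 gives 61/150.
E[X | X + Y = 12] = (61/150) / (3/50) = 61/9.

61/9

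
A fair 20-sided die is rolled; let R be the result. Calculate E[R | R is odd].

10

Given R is odd, R is equally likely to be any of {1, 3, 5, 7, 9, 11, 13, 15, 17, 19}.
E[R | R is odd] = (1 + 3 + 5 + 7 + 9 + 11 + 13 + 15 + 17 + 19) / 10 = 10.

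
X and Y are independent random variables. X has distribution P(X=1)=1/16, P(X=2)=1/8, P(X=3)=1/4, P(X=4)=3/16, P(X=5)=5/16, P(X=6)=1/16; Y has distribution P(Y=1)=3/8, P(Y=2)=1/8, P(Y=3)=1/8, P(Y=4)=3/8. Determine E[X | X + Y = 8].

P(X + Y = 8) = 15/128.
Summing X·P(x,y) over outcomes with X + Y = 8 gives 67/128.
E[X | X + Y = 8] = (67/128) / (15/128) = 67/15.

67/15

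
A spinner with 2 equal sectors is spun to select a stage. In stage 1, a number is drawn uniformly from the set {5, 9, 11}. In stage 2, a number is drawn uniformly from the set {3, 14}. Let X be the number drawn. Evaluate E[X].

E[X | stage 1] = (5+9+11)/3 = 25/3.
E[X | stage 2] = (3+14)/2 = 17/2.
By the law of total expectation,
E[X] = (1/2)·(25/3) + (1/2)·(17/2) = 101/12.

101/12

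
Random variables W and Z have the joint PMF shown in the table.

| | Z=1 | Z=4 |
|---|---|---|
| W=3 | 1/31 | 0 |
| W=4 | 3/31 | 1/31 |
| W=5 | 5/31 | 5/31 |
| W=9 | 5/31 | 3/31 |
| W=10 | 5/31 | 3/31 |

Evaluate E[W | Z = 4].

P(Z = 4) = 12/31.
Summing W·P(W=x,Z=y) over the conditioning event gives 86/31.
E[W | Z = 4] = (86/31) / (12/31) = 43/6.

43/6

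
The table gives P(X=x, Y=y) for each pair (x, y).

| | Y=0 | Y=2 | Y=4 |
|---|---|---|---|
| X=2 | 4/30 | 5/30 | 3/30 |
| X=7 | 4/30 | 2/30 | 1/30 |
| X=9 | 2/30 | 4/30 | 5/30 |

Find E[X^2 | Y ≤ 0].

P(Y ≤ 0) = 1/3.
Σ X^2·P over the event = 4·(4/30) + 49·(4/30) + 81·(2/30) = 187/15.
E[X^2 | Y ≤ 0] = (187/15) / (1/3) = 187/5.

187/5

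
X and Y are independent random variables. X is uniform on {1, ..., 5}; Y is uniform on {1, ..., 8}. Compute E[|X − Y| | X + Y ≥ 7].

P(X + Y ≥ 7) = 5/8.
Summing |X−Y|·P(x,y) over outcomes with X + Y ≥ 7 gives 37/20.
E[|X − Y| | X + Y ≥ 7] = (37/20) / (5/8) = 74/25.

74/25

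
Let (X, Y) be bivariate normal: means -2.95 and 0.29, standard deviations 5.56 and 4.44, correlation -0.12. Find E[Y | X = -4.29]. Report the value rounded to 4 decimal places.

0.4184

E[Y | X=x] = μ_Y + ρ(σ_Y/σ_X)(x − μ_X) for jointly normal variables.
E[Y | X=-4.29] = 0.29 + (-0.12)·(4.44/5.56)·(-4.29 − (-2.95)) = 0.29 + (-0.095827)·(-1.34) = 0.4184.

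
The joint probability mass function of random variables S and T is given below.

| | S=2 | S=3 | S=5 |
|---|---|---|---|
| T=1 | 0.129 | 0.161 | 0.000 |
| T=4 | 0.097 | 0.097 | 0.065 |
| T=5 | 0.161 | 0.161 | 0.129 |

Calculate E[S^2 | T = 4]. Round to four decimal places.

11.1429

P(T = 4) = 0.259.
Σ S^2·P over the event = 4·(0.097) + 9·(0.097) + 25·(0.065) = 2.886.
E[S^2 | T = 4] = (2.886) / (0.259) = 11.1429.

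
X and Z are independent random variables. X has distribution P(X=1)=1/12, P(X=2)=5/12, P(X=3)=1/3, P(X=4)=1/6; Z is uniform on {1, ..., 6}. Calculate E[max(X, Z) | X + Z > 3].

268/65

P(X + Z > 3) = 65/72.
Summing max(X,Z)·P(x,y) over outcomes with X + Z > 3 gives 67/18.
E[max(X, Z) | X + Z > 3] = (67/18) / (65/72) = 268/65.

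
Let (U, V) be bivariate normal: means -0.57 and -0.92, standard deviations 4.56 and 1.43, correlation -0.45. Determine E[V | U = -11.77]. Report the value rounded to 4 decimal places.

E[V | U=x] = μ_V + ρ(σ_V/σ_U)(x − μ_U) for jointly normal variables.
E[V | U=-11.77] = -0.92 + (-0.45)·(1.43/4.56)·(-11.77 − (-0.57)) = -0.92 + (-0.14112)·(-11.2) = 0.6605.

0.6605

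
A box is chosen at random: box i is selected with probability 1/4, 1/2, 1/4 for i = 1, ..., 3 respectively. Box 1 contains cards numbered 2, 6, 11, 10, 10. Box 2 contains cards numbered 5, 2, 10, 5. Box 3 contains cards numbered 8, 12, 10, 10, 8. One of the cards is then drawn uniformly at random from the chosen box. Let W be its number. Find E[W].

E[W | box 1] = (2+6+11+10+10)/5 = 39/5.
E[W | box 2] = (5+2+10+5)/4 = 11/2.
E[W | box 3] = (8+12+10+10+8)/5 = 48/5.
By the law of total expectation,
E[W] = (1/4)·(39/5) + (1/2)·(11/2) + (1/4)·(48/5) = 71/10.

71/10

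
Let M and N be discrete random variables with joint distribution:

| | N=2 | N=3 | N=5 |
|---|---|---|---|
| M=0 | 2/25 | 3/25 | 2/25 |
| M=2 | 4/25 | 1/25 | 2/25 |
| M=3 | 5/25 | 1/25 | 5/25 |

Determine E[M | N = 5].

P(N = 5) = 9/25.
Σ M·P over the event = 0·(2/25) + 2·(2/25) + 3·(5/25) = 19/25.
E[M | N = 5] = (19/25) / (9/25) = 19/9.

19/9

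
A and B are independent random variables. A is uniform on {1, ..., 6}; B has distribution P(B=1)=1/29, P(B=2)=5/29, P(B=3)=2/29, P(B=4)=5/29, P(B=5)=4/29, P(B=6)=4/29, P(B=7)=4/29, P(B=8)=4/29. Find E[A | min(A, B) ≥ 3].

9/2

P(min(A, B) ≥ 3) = 46/87.
Summing A·P(x,y) over outcomes with min(A, B) ≥ 3 gives 69/29.
E[A | min(A, B) ≥ 3] = (69/29) / (46/87) = 9/2.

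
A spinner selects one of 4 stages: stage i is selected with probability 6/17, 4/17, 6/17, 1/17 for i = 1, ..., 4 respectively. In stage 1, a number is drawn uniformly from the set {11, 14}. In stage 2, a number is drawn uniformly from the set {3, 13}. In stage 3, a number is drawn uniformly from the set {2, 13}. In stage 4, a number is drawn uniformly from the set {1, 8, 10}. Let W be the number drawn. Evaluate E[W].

475/51

E[W | stage 1] = (11+14)/2 = 25/2.
E[W | stage 2] = (3+13)/2 = 8.
E[W | stage 3] = (2+13)/2 = 15/2.
E[W | stage 4] = (1+8+10)/3 = 19/3.
E[W] = (6/17)·(25/2) + (4/17)·(8) + (6/17)·(15/2) + (1/17)·(19/3) = 475/51.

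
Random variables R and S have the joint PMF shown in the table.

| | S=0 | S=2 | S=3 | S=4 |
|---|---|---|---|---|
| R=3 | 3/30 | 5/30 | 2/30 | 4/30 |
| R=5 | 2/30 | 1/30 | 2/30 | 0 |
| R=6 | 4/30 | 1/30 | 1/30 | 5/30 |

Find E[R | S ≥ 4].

P(S ≥ 4) = 3/10.
Summing R·P(R=x,S=y) over the conditioning event gives 7/5.
E[R | S ≥ 4] = (7/5) / (3/10) = 14/3.

14/3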